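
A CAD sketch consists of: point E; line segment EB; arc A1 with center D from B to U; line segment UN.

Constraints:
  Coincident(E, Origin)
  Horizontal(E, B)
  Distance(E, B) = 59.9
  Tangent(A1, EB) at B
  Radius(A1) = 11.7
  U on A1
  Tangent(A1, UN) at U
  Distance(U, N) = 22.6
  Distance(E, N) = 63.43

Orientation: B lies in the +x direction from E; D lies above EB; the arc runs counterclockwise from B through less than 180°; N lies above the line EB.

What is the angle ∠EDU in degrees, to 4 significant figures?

146.2°

E is at the origin; E and B share the same y with |EB| = 59.9 and B on the +x side, so B = (59.90, 0.000). Since A1 is tangent to EB there, DB ⟂ EB, so D = B + (0, 11.7) = (59.90, 11.70). Since DU ⟂ UN (tangency), |DN| = √(11.7² + 22.6²) = 25.45 regardless of where U sits on A1. So N lies on both circle(E, 63.43) and circle(D, 25.45); the above-EB intersection is N = (52.24, 35.97). U is the foot of the tangent from N: U = (68.19, 19.96).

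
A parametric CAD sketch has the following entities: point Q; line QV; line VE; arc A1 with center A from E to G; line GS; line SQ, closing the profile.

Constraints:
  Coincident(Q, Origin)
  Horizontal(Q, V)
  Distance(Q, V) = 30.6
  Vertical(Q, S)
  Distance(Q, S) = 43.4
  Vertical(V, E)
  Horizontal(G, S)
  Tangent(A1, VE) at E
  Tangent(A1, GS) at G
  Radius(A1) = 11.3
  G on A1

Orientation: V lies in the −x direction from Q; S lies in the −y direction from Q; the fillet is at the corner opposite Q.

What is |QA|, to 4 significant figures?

37.46

Q is at the origin; Q and V share the same y with |QV| = 30.6 and V on the −x side, so V = (-30.60, 0.000). QS is vertical with |QS| = 43.4 and S on the −y side, so S = (0.000, -43.40). The virtual corner opposite Q is at (-30.60, -43.40). Since A1 is tangent to VE there, AE ⟂ VE and tangency of A1 to GS means the radius AG is perpendicular to GS, with radius 11.3, so the center A sits 11.3 in from both sides at A = (-19.30, -32.10). Then |QA| = |A − Q| = 37.46.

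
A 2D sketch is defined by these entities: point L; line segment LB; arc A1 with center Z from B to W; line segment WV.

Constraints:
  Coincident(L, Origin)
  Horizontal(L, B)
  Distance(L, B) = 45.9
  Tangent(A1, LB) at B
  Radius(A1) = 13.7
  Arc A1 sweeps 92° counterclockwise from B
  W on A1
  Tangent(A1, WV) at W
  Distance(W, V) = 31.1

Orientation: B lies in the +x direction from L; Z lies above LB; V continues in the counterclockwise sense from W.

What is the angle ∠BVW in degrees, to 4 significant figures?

17.56°

On A1, B sits at bearing -90° from Z; a 92° counterclockwise sweep puts W at bearing 2°, so W = Z + 13.7·(cos 2°, sin 2°) = (59.59, 14.18). A1 meets WV tangentially, so ZW is at right angles to WV, so WV runs along (−sin 2°, cos 2°); with |WV| = 31.1, V = (58.51, 45.26). Then cos ∠BVW = VB·VW / (|VB||VW|), giving 17.56°.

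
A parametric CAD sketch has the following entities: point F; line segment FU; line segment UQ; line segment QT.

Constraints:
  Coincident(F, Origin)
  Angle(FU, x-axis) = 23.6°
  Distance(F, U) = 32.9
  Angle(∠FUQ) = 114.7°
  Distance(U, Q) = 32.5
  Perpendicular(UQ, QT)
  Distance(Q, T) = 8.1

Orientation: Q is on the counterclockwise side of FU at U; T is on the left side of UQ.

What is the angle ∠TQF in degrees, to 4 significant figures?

57.13°

F is at the origin; FU runs at 23.6° with length 32.9, so U = 32.9·(cos 23.6°, sin 23.6°) = (30.15, 13.17). ∠FUQ = 114.7°, so UQ runs at 23.6° + (180° − 114.7°) = 88.90° from the x-axis; with |UQ| = 32.5, Q = U + 32.5·(cos 88.90°, sin 88.90°) = (30.77, 45.67). The perpendicularity gives QT at right angles to UQ; with |QT| = 8.1 on the left of UQ, T = Q + 8.1·(-0.9998, 0.01920) = (22.67, 45.82). Then cos ∠TQF = QT·QF / (|QT||QF|), giving 57.13°.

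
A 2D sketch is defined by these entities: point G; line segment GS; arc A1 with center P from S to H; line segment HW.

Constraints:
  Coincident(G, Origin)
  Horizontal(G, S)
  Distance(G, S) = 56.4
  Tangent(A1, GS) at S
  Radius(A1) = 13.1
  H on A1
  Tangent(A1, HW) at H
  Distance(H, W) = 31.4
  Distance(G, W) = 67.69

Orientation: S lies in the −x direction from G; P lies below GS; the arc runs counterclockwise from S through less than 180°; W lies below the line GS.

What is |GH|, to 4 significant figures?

70.25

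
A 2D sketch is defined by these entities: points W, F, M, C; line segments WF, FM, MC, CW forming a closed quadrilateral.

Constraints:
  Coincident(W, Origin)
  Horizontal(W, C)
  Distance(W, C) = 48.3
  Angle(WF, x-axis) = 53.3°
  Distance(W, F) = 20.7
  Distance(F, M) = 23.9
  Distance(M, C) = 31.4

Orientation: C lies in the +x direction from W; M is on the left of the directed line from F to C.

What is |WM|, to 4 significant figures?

43.50

Checks: |FM| = 23.90 ✓; |MC| = 31.40 ✓.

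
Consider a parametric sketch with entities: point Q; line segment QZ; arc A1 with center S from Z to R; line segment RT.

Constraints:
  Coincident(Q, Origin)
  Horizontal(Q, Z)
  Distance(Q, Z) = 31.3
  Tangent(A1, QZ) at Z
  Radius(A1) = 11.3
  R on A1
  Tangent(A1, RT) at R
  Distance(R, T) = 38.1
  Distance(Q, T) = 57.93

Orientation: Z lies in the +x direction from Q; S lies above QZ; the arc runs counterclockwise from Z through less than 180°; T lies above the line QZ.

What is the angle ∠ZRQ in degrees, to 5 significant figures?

35.534°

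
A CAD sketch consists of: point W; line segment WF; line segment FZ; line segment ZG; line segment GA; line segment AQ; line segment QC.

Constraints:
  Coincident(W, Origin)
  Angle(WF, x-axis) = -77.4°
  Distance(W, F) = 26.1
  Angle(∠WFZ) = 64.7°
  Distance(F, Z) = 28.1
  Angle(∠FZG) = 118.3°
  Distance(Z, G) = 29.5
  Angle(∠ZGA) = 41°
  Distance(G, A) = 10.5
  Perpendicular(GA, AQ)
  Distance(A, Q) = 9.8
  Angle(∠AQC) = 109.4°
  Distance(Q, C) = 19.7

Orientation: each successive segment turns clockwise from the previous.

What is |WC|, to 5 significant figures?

45.396

W is at the origin; WF runs at -77.4° with length 26.1, so F = (5.6935, -25.471). ∠WFZ = 64.7° gives FZ at 167.30° from the x-axis; with |FZ| = 28.1, Z = (-21.719, -19.294). ∠FZG = 118.3° gives ZG at 105.60° from the x-axis; with |ZG| = 29.5, G = (-29.652, 9.1195). ∠ZGA = 41.0° gives GA at -33.400° from the x-axis; with |GA| = 10.5, A = (-20.886, 3.3395). GA is perpendicular to AQ, so AQ runs at -123.40°; with |AQ| = 9.8, Q = (-26.281, -4.8420). ∠AQC = 109.4° gives QC at 166.00° from the x-axis; with |QC| = 19.7, C = (-45.396, -0.076149). Then |WC| = |C − W| = 45.396.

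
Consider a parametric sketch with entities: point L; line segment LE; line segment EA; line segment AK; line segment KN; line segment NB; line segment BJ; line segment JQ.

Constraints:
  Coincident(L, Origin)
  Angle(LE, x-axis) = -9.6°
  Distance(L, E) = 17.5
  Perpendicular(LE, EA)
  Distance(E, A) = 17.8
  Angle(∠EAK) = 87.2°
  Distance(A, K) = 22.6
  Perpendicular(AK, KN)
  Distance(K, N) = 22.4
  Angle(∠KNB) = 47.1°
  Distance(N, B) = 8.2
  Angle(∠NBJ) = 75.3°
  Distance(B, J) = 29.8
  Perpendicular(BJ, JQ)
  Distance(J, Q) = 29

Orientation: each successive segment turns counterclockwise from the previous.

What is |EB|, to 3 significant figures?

15.8

The perpendicularity gives KN at right angles to AK, so KN runs at -96.8°; with |KN| = 22.4, N = (-4.87, -4.93). ∠KNB = 47.1° gives NB at 36.1° from the x-axis; with |NB| = 8.2, B = (1.76, -0.103). Then |EB| = |B − E| = 15.8.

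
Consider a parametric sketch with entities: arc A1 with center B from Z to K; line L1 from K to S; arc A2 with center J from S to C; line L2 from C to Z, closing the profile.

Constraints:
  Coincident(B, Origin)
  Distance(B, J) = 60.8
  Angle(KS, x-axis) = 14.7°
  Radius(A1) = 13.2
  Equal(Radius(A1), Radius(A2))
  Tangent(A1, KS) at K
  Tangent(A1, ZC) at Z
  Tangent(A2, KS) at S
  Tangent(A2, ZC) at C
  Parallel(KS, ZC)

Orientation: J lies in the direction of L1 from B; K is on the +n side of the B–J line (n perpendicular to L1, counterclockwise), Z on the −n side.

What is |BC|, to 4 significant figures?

62.22

Tangency of A1 to both parallel lines with radius 13.2 puts K and Z at B ± 13.2·n: K = (-3.350, 12.77), Z = (3.350, -12.77). Equal radii place S and C the same way about J: S = J + 13.2·n = (55.46, 28.20), C = J − 13.2·n = (62.16, 2.661). Then |BC| = |C − B| = 62.22.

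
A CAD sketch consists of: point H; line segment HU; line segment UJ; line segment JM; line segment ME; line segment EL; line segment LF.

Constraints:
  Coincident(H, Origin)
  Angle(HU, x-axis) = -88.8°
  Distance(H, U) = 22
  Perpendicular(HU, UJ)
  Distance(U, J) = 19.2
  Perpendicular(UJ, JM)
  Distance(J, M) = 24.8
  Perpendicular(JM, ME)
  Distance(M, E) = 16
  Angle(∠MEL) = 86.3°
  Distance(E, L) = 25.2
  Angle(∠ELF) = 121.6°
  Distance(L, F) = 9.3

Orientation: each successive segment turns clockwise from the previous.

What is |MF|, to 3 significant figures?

30.1

H is at the origin; HU runs at -88.8° with length 22.0, so U = (0.461, -22.0). The perpendicularity gives UJ at right angles to HU, so UJ runs at -179°; with |UJ| = 19.2, J = (-18.7, -22.4). The perpendicularity gives JM at right angles to UJ, so JM runs at 91.2°; with |JM| = 24.8, M = (-19.3, 2.40). JM ⟂ ME, so ME runs at 1.20°; with |ME| = 16.0, E = (-3.26, 2.73). ∠MEL = 86.3° gives EL at -92.5° from the x-axis; with |EL| = 25.2, L = (-4.36, -22.4). ∠ELF = 121.6° gives LF at -151° from the x-axis; with |LF| = 9.3, F = (-12.5, -27.0). Then |MF| = |F − M| = 30.1.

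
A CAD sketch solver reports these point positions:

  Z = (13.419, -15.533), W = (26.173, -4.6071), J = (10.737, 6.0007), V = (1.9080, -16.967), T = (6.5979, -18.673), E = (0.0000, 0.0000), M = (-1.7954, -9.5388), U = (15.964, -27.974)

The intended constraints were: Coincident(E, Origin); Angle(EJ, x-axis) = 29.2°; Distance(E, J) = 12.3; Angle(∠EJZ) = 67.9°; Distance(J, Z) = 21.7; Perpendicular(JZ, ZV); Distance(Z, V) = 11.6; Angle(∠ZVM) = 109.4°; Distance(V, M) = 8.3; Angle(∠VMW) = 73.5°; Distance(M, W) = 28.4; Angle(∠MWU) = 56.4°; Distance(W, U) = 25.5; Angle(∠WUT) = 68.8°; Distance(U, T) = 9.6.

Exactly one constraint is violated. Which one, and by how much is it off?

Distance(U, T) = 9.6 — off by 3.60.

E = (0.00, 0.00) ✓; EJ at 29.20° ✓; |EJ| = 12.30 ✓; ∠EJZ = 67.90° ✓; |JZ| = 21.70 ✓; ∠(JZ, ZV) = 90.00° ✓; |ZV| = 11.60 ✓; ∠ZVM = 109.4° ✓; |VM| = 8.300 ✓; ∠VMW = 73.50° ✓; |MW| = 28.40 ✓; ∠MWU = 56.40° ✓; |WU| = 25.50 ✓; ∠WUT = 68.80° ✓; |UT| = 13.20 ✗.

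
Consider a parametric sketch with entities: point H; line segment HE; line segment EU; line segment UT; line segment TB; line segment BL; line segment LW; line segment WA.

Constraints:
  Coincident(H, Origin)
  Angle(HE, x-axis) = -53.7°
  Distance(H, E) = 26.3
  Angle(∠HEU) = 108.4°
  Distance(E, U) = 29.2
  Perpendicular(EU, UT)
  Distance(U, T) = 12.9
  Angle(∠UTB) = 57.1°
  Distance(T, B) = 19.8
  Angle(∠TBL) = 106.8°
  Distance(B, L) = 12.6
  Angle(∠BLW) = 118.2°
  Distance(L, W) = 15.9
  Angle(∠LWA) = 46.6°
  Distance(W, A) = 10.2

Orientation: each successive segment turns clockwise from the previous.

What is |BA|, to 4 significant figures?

15.30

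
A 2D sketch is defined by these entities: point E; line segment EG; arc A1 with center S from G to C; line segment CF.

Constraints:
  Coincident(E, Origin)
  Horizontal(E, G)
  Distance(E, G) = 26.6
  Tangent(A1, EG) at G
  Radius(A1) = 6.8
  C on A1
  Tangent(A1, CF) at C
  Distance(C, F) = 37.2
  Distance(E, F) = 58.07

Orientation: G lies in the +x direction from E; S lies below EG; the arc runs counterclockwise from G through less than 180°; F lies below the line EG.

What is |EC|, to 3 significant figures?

23.2

E is at the origin; E and G share the same y with |EG| = 26.6 and G on the +x side, so G = (26.6, 0.00). Tangency of A1 to EG means the radius SG is perpendicular to EG, so S = G + (0, -6.8) = (26.6, -6.80). Since SC ⟂ CF (tangency), |SF| = √(6.8² + 37.2²) = 37.8 regardless of where C sits on A1. So F lies on both circle(E, 58.07) and circle(S, 37.8); the below-EG intersection is F = (39.9, -42.2). C is the foot of the tangent from F: C = (20.8, -10.3).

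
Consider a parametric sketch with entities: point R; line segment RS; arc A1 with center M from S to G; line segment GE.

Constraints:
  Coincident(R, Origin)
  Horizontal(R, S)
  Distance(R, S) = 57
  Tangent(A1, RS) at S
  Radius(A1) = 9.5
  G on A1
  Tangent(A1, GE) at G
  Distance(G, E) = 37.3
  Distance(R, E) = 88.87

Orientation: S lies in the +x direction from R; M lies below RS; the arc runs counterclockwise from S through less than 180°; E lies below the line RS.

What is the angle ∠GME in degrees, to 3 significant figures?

75.7°

Checks: |MG| = 9.500 ✓; ∠(MG, GE) = 90.00° ✓; |GE| = 37.30 ✓; |RE| = 88.87 ✓.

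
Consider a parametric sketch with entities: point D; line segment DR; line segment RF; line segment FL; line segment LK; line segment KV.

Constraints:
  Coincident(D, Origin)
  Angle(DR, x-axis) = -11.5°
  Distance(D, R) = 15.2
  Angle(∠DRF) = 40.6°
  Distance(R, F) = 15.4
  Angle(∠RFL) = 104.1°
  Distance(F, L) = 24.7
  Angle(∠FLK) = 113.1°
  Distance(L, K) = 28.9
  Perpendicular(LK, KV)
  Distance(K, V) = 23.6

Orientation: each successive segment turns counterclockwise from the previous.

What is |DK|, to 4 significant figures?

34.17

D is at the origin; DR runs at -11.5° with length 15.2, so R = (14.89, -3.030). ∠DRF = 40.6° gives RF at 127.9° from the x-axis; with |RF| = 15.4, F = (5.435, 9.122). ∠RFL = 104.1° gives FL at -156.2° from the x-axis; with |FL| = 24.7, L = (-17.16, -0.8461). ∠FLK = 113.1° gives LK at -89.30° from the x-axis; with |LK| = 28.9, K = (-16.81, -29.74). Then |DK| = |K − D| = 34.17.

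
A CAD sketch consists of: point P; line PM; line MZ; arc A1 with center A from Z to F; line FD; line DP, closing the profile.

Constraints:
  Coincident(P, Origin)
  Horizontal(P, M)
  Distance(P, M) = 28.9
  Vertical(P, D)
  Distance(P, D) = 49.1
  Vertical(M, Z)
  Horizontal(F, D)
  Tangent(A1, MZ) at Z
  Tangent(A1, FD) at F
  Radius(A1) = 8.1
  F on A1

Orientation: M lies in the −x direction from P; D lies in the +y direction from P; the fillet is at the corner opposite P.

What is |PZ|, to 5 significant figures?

50.162

P is at the origin; PM is horizontal with |PM| = 28.9 and M on the −x side, so M = (-28.900, 0.0000). P and D share the same x with |PD| = 49.1 and D on the +y side, so D = (0.0000, 49.100). The virtual corner opposite P is at (-28.900, 49.100). A1 meets MZ tangentially, so AZ is at right angles to MZ and tangency of A1 to FD means the radius AF is perpendicular to FD, with radius 8.1, so the center A sits 8.1 in from both sides at A = (-20.800, 41.000). That places the tangent points at Z = (-28.900, 41.000) on MZ and F = (-20.800, 49.100) on FD. Then |PZ| = |Z − P| = 50.162.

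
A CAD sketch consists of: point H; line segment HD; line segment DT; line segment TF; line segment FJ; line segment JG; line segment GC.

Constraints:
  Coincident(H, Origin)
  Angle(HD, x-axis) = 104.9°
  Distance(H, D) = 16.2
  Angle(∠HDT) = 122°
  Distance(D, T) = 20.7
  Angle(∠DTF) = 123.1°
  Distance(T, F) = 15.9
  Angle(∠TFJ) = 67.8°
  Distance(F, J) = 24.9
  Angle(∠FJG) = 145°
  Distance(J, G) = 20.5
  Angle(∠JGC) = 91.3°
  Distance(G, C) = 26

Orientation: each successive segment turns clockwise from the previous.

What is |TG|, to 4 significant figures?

35.81

H is at the origin; HD runs at 104.9° with length 16.2, so D = (-4.166, 15.66). ∠HDT = 122.0° gives DT at 46.90° from the x-axis; with |DT| = 20.7, T = (9.978, 30.77). ∠DTF = 123.1° gives TF at -10.00° from the x-axis; with |TF| = 15.9, F = (25.64, 28.01). ∠TFJ = 67.8° gives FJ at -122.2° from the x-axis; with |FJ| = 24.9, J = (12.37, 6.938). ∠FJG = 145.0° gives JG at -157.2° from the x-axis; with |JG| = 20.5, G = (-6.530, -1.006). Then |TG| = |G − T| = 35.81.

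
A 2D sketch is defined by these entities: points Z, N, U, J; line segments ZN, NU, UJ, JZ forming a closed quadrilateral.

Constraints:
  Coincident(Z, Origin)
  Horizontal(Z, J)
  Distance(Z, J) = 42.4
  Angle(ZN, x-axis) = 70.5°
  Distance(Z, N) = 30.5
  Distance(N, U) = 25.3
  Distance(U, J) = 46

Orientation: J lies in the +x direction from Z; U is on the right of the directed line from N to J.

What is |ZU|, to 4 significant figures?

7.794

Z is at the origin; ZJ is horizontal with |ZJ| = 42.4 and J in +x, so J = (42.4, 0). ZN runs at 70.5° with |ZN| = 30.5, so N = (10.18, 28.75). U is determined by |NU| = 25.3 and |UJ| = 46.0 together: it lies at the intersection of circle(N, 25.3) and circle(J, 46.0). With |NJ| = 43.18, the foot of the radical line on NJ is 4.501 from N and the perpendicular offset is √(25.3² − 4.501²) = 24.90. Taking the right-of-NJ solution: U = (-3.037, 7.178).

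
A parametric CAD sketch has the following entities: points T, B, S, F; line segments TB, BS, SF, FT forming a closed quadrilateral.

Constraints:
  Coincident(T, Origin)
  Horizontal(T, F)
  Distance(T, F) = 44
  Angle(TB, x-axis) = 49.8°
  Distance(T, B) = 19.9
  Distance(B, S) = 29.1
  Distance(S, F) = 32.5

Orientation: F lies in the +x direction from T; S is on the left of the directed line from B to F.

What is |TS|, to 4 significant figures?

48.58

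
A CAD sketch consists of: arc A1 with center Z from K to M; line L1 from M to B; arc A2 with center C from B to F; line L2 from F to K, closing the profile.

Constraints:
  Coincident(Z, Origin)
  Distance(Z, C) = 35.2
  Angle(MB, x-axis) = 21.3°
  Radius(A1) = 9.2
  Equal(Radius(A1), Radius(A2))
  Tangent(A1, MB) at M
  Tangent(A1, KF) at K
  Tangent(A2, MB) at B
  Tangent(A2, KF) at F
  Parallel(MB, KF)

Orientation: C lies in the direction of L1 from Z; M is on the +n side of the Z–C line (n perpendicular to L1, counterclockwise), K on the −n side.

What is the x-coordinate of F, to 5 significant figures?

36.137

The slot axis is L1's direction at 21.3°, so u = (cos 21.3°, sin 21.3°) = (0.93169, 0.36325) and n = (−sin 21.3°, cos 21.3°) = (-0.36325, 0.93169). Z is at the origin and C lies 35.2 along u from Z, so C = 35.2·u = (32.796, 12.786). Tangency of A1 to both parallel lines with radius 9.2 puts M and K at Z ± 9.2·n: M = (-3.3419, 8.5716), K = (3.3419, -8.5716). Equal radii place B and F the same way about C: B = C + 9.2·n = (29.454, 21.358), F = C − 9.2·n = (36.137, 4.2149). So F.x = 36.137.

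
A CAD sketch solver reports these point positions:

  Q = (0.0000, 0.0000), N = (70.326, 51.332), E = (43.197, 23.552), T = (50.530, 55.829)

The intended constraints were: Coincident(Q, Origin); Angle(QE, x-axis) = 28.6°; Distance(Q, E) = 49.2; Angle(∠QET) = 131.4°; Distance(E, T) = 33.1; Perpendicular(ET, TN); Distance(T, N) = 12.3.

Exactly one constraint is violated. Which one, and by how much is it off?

Distance(T, N) = 12.3 — off by 8.00.

Q = (0.00, 0.00) ✓; QE at 28.60° ✓; |QE| = 49.20 ✓; ∠QET = 131.4° ✓; |ET| = 33.10 ✓; ∠(ET, TN) = 90.00° ✓; |TN| = 20.30 ✗.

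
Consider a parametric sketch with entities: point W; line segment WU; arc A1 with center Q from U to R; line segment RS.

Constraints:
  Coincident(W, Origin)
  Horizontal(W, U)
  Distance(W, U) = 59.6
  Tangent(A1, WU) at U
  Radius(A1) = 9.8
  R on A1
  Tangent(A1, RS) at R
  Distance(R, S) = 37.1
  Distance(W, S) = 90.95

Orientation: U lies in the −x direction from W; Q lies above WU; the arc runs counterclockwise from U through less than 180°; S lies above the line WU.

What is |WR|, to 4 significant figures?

55.77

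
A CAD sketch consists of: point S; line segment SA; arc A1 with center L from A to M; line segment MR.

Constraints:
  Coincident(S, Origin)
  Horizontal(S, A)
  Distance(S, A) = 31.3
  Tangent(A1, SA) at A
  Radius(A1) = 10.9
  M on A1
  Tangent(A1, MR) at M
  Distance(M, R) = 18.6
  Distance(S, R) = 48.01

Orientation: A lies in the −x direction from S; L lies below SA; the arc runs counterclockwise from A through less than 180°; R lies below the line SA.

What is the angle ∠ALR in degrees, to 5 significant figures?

167.93°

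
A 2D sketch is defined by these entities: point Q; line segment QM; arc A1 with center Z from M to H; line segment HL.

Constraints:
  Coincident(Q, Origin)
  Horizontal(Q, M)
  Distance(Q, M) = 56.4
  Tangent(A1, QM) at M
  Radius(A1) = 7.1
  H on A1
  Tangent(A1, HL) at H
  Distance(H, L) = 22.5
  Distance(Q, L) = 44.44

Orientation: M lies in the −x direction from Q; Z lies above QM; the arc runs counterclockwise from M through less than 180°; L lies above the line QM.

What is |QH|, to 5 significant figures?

50.500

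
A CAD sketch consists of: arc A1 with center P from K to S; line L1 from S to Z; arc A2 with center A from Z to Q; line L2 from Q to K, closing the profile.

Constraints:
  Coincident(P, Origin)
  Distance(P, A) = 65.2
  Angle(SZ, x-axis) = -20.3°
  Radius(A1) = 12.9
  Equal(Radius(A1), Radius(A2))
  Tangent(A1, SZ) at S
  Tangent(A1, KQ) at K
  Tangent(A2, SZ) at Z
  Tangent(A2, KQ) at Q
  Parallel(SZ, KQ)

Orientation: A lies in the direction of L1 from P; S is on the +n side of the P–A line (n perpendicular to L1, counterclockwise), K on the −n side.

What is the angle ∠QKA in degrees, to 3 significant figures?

11.2°

The slot axis is L1's direction at -20.3°, so u = (cos -20.3°, sin -20.3°) = (0.938, -0.347) and n = (−sin -20.3°, cos -20.3°) = (0.347, 0.938). P is at the origin and A lies 65.2 along u from P, so A = 65.2·u = (61.2, -22.6). Tangency of A1 to both parallel lines with radius 12.9 puts S and K at P ± 12.9·n: S = (4.48, 12.1), K = (-4.48, -12.1). Equal radii place Z and Q the same way about A: Z = A + 12.9·n = (65.6, -10.5), Q = A − 12.9·n = (56.7, -34.7). Then cos ∠QKA = KQ·KA / (|KQ||KA|), giving 11.2°.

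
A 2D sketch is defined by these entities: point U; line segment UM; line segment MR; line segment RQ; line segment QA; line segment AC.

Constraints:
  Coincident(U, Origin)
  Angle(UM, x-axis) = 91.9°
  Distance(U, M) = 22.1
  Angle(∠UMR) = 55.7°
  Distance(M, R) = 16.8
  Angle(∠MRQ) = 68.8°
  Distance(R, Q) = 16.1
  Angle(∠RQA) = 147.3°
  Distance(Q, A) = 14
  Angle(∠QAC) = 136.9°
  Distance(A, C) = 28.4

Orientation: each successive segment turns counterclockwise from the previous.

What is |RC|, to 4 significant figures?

49.46

U is at the origin; UM runs at 91.9° with length 22.1, so M = (-0.7327, 22.09). ∠UMR = 55.7° gives MR at -143.8° from the x-axis; with |MR| = 16.8, R = (-14.29, 12.17). ∠MRQ = 68.8° gives RQ at -32.60° from the x-axis; with |RQ| = 16.1, Q = (-0.7262, 3.491). ∠RQA = 147.3° gives QA at 0.1000° from the x-axis; with |QA| = 14.0, A = (13.27, 3.516). ∠QAC = 136.9° gives AC at 43.20° from the x-axis; with |AC| = 28.4, C = (33.98, 22.96). Then |RC| = |C − R| = 49.46.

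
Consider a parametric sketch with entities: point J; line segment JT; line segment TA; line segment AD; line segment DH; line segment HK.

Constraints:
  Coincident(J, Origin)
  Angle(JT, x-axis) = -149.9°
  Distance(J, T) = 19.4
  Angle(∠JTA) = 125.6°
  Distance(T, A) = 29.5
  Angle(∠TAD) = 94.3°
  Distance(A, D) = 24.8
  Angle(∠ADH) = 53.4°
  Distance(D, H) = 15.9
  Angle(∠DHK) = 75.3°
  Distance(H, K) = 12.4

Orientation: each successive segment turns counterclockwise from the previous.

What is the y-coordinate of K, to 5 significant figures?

-37.339

∠ADH = 53.4° gives DH at 116.80° from the x-axis; with |DH| = 15.9, H = (-2.3422, -29.123). ∠DHK = 75.3° gives HK at -138.50° from the x-axis; with |HK| = 12.4, K = (-11.629, -37.339). So K.y = -37.339.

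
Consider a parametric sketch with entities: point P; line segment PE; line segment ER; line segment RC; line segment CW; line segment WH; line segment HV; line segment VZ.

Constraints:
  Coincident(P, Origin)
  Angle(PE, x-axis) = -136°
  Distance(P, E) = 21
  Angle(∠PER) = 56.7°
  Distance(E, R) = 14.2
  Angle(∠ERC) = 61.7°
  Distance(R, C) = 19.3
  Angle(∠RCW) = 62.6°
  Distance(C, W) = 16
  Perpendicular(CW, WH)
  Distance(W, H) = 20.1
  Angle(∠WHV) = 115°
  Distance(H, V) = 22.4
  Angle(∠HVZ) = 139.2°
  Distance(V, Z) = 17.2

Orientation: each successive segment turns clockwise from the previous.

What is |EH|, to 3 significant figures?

14.7

∠RCW = 62.6° gives CW at -135° from the x-axis; with |CW| = 16.0, W = (-10.7, -17.8). CW is perpendicular to WH, so WH runs at 135°; with |WH| = 20.1, H = (-24.9, -3.57). Then |EH| = |H − E| = 14.7.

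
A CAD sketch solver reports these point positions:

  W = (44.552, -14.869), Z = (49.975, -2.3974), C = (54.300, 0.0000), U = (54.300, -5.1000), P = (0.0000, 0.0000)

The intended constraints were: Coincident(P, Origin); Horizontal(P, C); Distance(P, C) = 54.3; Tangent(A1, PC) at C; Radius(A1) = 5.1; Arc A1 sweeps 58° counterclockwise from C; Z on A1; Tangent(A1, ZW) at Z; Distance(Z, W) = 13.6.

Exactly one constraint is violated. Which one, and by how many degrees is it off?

Tangent(A1, ZW) at Z — off by 8.50°.

P = (0.00, 0.00) ✓; P.y = 0.00, C.y = 0.00 ✓; |PC| = 54.30 ✓; ∠(UC, CP) = 90.00° ✓; |UC| = 5.100 ✓; bearing(U→Z) − bearing(U→C) = 58.00° ✓; |UZ| = 5.100 ✓; ∠(UZ, ZW) = 81.50° ✗; |ZW| = 13.60 ✓.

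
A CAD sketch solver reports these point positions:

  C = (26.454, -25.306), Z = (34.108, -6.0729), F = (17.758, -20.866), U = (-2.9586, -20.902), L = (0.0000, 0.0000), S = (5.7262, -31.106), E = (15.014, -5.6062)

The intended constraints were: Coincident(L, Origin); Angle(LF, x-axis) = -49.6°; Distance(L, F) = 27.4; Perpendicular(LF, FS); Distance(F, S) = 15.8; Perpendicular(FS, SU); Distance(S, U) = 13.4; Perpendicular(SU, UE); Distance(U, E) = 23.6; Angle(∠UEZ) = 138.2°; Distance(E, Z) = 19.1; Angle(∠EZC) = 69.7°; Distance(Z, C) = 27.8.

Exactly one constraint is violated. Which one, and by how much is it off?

Distance(Z, C) = 27.8 — off by 7.10.

L = (0.00, 0.00) ✓; LF at -49.60° ✓; |LF| = 27.40 ✓; ∠(LF, FS) = 90.00° ✓; |FS| = 15.80 ✓; ∠(FS, SU) = 90.00° ✓; |SU| = 13.40 ✓; ∠(SU, UE) = 90.00° ✓; |UE| = 23.60 ✓; ∠UEZ = 138.2° ✓; |EZ| = 19.10 ✓; ∠EZC = 69.70° ✓; |ZC| = 20.70 ✗.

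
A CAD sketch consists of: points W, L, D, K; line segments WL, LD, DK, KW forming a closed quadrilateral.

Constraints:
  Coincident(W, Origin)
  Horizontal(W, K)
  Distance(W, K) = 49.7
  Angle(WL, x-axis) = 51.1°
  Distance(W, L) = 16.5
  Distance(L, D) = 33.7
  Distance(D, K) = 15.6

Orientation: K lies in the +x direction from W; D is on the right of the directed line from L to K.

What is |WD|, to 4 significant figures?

37.49

Checks: |WK| = 49.70 ✓; |WL| = 16.50 ✓; |LD| = 33.70 ✓; |DK| = 15.60 ✓.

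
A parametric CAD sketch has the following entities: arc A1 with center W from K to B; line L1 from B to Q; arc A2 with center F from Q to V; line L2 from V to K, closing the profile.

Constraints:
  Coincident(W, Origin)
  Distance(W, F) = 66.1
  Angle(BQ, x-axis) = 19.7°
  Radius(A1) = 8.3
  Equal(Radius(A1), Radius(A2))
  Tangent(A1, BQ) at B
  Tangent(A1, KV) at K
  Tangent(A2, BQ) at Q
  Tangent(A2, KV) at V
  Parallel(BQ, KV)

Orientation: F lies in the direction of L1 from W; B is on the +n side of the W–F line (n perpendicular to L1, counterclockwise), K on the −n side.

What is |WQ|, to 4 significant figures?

66.62

The slot axis is L1's direction at 19.7°, so u = (cos 19.7°, sin 19.7°) = (0.9415, 0.3371) and n = (−sin 19.7°, cos 19.7°) = (-0.3371, 0.9415). W is at the origin and F lies 66.1 along u from W, so F = 66.1·u = (62.23, 22.28). Tangency of A1 to both parallel lines with radius 8.3 puts B and K at W ± 8.3·n: B = (-2.798, 7.814), K = (2.798, -7.814). Equal radii place Q and V the same way about F: Q = F + 8.3·n = (59.43, 30.10), V = F − 8.3·n = (65.03, 14.47). Then |WQ| = |Q − W| = 66.62.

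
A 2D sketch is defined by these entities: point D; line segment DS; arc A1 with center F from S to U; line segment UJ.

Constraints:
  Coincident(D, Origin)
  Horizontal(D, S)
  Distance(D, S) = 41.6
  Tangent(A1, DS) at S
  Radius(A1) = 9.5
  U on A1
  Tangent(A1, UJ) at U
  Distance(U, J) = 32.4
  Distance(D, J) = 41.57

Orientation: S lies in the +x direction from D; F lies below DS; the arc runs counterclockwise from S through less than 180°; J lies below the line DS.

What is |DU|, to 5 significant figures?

33.321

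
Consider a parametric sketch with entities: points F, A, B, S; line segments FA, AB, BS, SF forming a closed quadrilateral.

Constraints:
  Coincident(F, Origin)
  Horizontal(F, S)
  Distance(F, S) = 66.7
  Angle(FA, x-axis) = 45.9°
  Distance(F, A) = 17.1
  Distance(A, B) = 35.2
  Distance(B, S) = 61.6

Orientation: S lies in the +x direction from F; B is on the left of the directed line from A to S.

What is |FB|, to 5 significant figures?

51.396

F is at the origin; FS is horizontal with |FS| = 66.7 and S in +x, so S = (66.7, 0). FA runs at 45.9° with |FA| = 17.1, so A = (11.900, 12.280). B is determined by |AB| = 35.2 and |BS| = 61.6 together: it lies at the intersection of circle(A, 35.2) and circle(S, 61.6). With |AS| = 56.159, the foot of the radical line on AS is 5.3269 from A and the perpendicular offset is √(35.2² − 5.3269²) = 34.795. Taking the left-of-AS solution: B = (24.706, 45.068).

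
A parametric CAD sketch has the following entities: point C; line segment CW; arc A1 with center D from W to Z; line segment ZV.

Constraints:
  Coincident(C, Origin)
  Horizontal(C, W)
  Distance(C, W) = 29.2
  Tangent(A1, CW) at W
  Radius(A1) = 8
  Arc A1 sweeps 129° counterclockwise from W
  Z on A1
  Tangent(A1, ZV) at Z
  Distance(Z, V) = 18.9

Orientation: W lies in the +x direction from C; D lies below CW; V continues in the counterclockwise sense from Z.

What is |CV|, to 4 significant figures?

44.55

On A1, W sits at bearing 90° from D; a 129° counterclockwise sweep puts Z at bearing 219°, so Z = D + 8.0·(cos 219°, sin 219°) = (22.98, -13.03). Tangency of A1 to ZV means the radius DZ is perpendicular to ZV, so ZV runs along (−sin 219°, cos 219°); with |ZV| = 18.9, V = (34.88, -27.72). Then |CV| = |V − C| = 44.55.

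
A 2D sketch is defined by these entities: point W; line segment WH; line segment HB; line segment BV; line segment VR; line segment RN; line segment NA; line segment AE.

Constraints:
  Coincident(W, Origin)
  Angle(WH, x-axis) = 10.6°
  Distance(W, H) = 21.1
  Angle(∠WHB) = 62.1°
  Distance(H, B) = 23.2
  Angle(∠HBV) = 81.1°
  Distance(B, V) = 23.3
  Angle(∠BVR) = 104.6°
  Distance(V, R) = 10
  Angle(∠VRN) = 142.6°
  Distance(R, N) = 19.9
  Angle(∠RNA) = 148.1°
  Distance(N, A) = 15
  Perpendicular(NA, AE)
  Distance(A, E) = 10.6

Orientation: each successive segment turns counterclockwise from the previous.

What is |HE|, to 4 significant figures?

6.403

W is at the origin; WH runs at 10.6° with length 21.1, so H = (20.74, 3.881). ∠WHB = 62.1° gives HB at 128.5° from the x-axis; with |HB| = 23.2, B = (6.298, 22.04). ∠HBV = 81.1° gives BV at -132.6° from the x-axis; with |BV| = 23.3, V = (-9.474, 4.887). ∠BVR = 104.6° gives VR at -57.20° from the x-axis; with |VR| = 10.0, R = (-4.057, -3.519). ∠VRN = 142.6° gives RN at -19.80° from the x-axis; with |RN| = 19.9, N = (14.67, -10.26). ∠RNA = 148.1° gives NA at 12.10° from the x-axis; with |NA| = 15.0, A = (29.33, -7.115). The perpendicularity gives AE at right angles to NA, so AE runs at 102.1°; with |AE| = 10.6, E = (27.11, 3.249). Then |HE| = |E − H| = 6.403.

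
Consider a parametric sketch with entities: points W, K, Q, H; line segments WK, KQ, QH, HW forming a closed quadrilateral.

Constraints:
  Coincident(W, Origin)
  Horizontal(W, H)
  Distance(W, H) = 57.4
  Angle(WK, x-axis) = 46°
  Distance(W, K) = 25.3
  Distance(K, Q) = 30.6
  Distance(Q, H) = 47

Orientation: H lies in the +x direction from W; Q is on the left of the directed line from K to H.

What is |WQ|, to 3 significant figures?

55.8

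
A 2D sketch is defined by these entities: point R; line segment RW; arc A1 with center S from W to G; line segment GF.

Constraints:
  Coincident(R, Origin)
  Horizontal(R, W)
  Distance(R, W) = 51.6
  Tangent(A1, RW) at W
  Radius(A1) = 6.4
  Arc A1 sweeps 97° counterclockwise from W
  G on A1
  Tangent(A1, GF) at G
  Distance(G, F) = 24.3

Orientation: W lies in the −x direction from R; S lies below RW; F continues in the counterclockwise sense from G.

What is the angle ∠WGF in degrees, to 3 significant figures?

132°

R is at the origin; R and W share the same y with |RW| = 51.6 and W on the −x side, so W = (-51.6, 0.00). The tangent condition forces SW to be normal to RW, so S = W + (0, -6.4) = (-51.6, -6.40). On A1, W sits at bearing 90° from S; a 97° counterclockwise sweep puts G at bearing 187°, so G = S + 6.4·(cos 187°, sin 187°) = (-58.0, -7.18). Since A1 is tangent to GF there, SG ⟂ GF, so GF runs along (−sin 187°, cos 187°); with |GF| = 24.3, F = (-55.0, -31.3). Then cos ∠WGF = GW·GF / (|GW||GF|), giving 132°.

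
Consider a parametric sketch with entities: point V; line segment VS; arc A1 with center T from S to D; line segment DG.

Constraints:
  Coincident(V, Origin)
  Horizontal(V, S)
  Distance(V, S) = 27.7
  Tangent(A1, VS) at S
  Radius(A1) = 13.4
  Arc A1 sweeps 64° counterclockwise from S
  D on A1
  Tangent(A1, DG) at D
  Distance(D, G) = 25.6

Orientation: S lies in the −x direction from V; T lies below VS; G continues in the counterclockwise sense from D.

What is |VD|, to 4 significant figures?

40.45

A1 meets VS tangentially, so TS is at right angles to VS, so T = S + (0, -13.4) = (-27.70, -13.40). On A1, S sits at bearing 90° from T; a 64° counterclockwise sweep puts D at bearing 154°, so D = T + 13.4·(cos 154°, sin 154°) = (-39.74, -7.526). Then |VD| = |D − V| = 40.45.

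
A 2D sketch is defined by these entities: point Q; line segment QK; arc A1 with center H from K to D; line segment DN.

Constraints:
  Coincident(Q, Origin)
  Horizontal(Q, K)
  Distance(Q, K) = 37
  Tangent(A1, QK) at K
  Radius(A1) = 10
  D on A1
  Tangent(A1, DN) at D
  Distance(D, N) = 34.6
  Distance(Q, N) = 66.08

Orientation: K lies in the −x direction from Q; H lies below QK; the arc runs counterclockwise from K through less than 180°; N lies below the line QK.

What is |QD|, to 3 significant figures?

47.9

Q is at the origin; Q and K share the same y with |QK| = 37.0 and K on the −x side, so K = (-37.0, 0.00). Tangency of A1 to QK means the radius HK is perpendicular to QK, so H = K + (0, -10) = (-37.0, -10.0). Since HD ⟂ DN (tangency), |HN| = √(10.0² + 34.6²) = 36.0 regardless of where D sits on A1. So N lies on both circle(Q, 66.08) and circle(H, 36.0); the below-QK intersection is N = (-49.5, -43.8). D is the foot of the tangent from N: D = (-47.0, -9.27).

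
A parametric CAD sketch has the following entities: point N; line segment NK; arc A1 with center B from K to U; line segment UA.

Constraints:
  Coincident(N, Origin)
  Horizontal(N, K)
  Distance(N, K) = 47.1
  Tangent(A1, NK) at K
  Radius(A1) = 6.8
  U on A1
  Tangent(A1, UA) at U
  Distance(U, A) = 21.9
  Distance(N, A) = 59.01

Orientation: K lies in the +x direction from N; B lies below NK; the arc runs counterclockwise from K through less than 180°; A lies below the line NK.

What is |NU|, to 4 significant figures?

42.25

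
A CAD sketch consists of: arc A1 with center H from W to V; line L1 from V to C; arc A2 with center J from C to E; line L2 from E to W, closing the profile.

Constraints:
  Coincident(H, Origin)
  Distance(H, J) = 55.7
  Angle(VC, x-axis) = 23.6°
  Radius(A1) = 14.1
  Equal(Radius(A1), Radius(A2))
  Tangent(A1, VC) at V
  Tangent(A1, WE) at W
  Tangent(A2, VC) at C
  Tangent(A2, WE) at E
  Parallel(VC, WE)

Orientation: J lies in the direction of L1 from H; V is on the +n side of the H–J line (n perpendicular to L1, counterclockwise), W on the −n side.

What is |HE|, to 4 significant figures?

57.46

The slot axis is L1's direction at 23.6°, so u = (cos 23.6°, sin 23.6°) = (0.9164, 0.4003) and n = (−sin 23.6°, cos 23.6°) = (-0.4003, 0.9164). H is at the origin and J lies 55.7 along u from H, so J = 55.7·u = (51.04, 22.30). Tangency of A1 to both parallel lines with radius 14.1 puts V and W at H ± 14.1·n: V = (-5.645, 12.92), W = (5.645, -12.92). Equal radii place C and E the same way about J: C = J + 14.1·n = (45.40, 35.22), E = J − 14.1·n = (56.69, 9.379). Then |HE| = |E − H| = 57.46.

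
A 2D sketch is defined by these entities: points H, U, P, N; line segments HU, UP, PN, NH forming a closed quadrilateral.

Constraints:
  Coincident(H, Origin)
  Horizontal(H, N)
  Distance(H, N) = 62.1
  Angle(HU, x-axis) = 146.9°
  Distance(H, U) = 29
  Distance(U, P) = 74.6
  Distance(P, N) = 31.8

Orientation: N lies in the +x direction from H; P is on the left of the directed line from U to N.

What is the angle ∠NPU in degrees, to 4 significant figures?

103.9°

Checks: |UP| = 74.60 ✓; |PN| = 31.80 ✓.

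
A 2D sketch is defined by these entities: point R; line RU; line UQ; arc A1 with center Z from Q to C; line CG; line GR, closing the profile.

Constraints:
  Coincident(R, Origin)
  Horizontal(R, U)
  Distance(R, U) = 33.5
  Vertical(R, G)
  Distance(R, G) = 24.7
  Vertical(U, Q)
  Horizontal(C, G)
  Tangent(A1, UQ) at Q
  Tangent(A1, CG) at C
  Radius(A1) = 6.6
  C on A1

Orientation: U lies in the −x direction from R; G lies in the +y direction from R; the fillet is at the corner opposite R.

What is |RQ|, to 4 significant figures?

38.08

The virtual corner opposite R is at (-33.50, 24.70). A1 meets UQ tangentially, so ZQ is at right angles to UQ and A1 meets CG tangentially, so ZC is at right angles to CG, with radius 6.6, so the center Z sits 6.6 in from both sides at Z = (-26.90, 18.10). That places the tangent points at Q = (-33.50, 18.10) on UQ and C = (-26.90, 24.70) on CG. Then |RQ| = |Q − R| = 38.08.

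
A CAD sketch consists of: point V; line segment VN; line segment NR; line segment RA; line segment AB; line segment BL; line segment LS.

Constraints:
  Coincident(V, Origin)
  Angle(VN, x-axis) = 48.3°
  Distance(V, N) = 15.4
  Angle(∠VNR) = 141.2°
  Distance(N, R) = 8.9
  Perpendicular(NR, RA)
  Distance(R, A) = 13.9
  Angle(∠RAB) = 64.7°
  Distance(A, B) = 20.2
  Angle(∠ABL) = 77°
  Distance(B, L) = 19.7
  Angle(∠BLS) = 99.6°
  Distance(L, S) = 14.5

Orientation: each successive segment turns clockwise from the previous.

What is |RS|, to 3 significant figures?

7.41

V is at the origin; VN runs at 48.3° with length 15.4, so N = (10.2, 11.5). ∠VNR = 141.2° gives NR at 9.50° from the x-axis; with |NR| = 8.9, R = (19.0, 13.0). NR is perpendicular to RA, so RA runs at -80.5°; with |RA| = 13.9, A = (21.3, -0.742). ∠RAB = 64.7° gives AB at 164° from the x-axis; with |AB| = 20.2, B = (1.88, 4.76). ∠ABL = 77.0° gives BL at 61.2° from the x-axis; with |BL| = 19.7, L = (11.4, 22.0). ∠BLS = 99.6° gives LS at -19.2° from the x-axis; with |LS| = 14.5, S = (25.1, 17.3). Then |RS| = |S − R| = 7.41.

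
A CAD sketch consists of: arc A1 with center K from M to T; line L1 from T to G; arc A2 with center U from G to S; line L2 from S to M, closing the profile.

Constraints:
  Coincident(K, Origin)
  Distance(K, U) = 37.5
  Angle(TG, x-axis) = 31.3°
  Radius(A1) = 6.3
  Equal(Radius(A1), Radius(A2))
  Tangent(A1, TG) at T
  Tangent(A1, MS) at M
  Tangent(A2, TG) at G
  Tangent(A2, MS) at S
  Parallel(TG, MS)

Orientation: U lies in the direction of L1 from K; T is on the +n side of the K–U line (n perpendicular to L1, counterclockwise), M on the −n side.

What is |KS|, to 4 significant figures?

38.03

The slot axis is L1's direction at 31.3°, so u = (cos 31.3°, sin 31.3°) = (0.8545, 0.5195) and n = (−sin 31.3°, cos 31.3°) = (-0.5195, 0.8545). K is at the origin and U lies 37.5 along u from K, so U = 37.5·u = (32.04, 19.48). Tangency of A1 to both parallel lines with radius 6.3 puts T and M at K ± 6.3·n: T = (-3.273, 5.383), M = (3.273, -5.383). Equal radii place G and S the same way about U: G = U + 6.3·n = (28.77, 24.87), S = U − 6.3·n = (35.32, 14.10). Then |KS| = |S − K| = 38.03.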